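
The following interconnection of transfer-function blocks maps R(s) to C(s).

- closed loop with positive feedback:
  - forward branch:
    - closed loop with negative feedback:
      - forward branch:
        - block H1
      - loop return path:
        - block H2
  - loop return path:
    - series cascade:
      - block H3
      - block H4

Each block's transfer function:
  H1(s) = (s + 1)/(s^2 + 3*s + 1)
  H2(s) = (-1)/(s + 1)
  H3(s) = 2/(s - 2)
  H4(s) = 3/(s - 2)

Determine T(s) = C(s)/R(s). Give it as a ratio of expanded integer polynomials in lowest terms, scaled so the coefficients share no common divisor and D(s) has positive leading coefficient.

The answer is (s^3 - 3*s^2 + 4)/(s^4 - s^3 - 8*s^2 + 6*s - 6).

Reasoning:
Step 1. apply the feedback formula to H1, H2, giving (s + 1)/(s^2 + 3*s)
Step 2. multiply H3, H4 (series), giving 6/(s^2 - 4*s + 4)
Step 3. feedback reduction of [H1/(1+H1*H2)], (H3*H4), which is the overall transfer function T(s) = C(s)/R(s) in lowest terms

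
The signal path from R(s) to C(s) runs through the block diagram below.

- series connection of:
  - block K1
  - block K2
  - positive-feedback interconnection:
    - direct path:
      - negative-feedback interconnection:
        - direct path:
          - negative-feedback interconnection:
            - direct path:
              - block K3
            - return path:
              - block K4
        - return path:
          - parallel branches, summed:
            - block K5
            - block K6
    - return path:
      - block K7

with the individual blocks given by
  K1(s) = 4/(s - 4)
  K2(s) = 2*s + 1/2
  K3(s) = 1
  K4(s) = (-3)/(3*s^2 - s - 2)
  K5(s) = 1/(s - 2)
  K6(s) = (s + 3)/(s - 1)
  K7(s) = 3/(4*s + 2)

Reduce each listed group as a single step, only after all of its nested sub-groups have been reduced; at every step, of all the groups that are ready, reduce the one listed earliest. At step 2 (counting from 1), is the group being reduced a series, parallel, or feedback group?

Step 1: apply the feedback formula to K3, K4
Step 2: combine K5, K6 in parallel
Step 3: close the feedback loop around [K3/(1+K3*K4)], (K5+K6)
Step 4: feedback reduction of [[K3/(1+K3*K4)]/(1+[K3/(1+K3*K4)]*(K5+K6))], K7
Step 5: combine K1, K2, [[[K3/(1+K3*K4)]/(1+[K3/(1+K3*K4)]*(K5+K6))]/(1-[[K3/(1+K3*K4)]/(1+[K3/(1+K3*K4)]*(K5+K6))]*K7)] in series
So the answer for step 2 is parallel.

Answer: parallel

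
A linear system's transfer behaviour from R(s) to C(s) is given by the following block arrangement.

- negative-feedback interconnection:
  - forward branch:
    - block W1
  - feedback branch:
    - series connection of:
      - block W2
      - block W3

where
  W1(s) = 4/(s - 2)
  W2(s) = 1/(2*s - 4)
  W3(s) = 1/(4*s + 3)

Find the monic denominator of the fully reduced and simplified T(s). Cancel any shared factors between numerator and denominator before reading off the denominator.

The answer is s^3 - 13*s^2/4 + s + 7/2.

Reasoning:
Step 1 - combine W2, W3 in series gives 1/(8*s^2 - 10*s - 12)
Step 2 - apply the feedback formula to W1, (W2*W3) gives (16*s^2 - 20*s - 24)/(4*s^3 - 13*s^2 + 4*s + 14)
The result of step 2 is T(s) in lowest terms. Its denominator has leading coefficient 4; dividing the denominator through by 4 makes it monic.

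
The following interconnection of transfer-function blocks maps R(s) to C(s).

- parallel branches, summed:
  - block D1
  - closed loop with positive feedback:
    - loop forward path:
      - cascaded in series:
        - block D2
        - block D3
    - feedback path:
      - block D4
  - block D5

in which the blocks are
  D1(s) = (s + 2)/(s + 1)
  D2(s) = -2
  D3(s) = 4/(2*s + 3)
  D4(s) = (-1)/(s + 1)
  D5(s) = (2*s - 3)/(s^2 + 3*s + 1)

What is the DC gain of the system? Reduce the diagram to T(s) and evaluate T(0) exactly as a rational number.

(1) multiply D2, D3 (series), giving (-8)/(2*s + 3)
(2) feedback reduction of (D2*D3), D4, giving (-8*s - 8)/(2*s^2 + 5*s - 5)
(3) reduce the parallel group D1, [(D2*D3)/(1-(D2*D3)*D4)], D5, giving (2*s^5 + 11*s^4 + 2*s^3 - 71*s^2 - 75*s - 3)/(2*s^5 + 13*s^4 + 23*s^3 + 2*s^2 - 15*s - 5)
DC gain: substitute s = 0 into T(s) from step 3: T(0) = -3/(-5) = 3/5.

Hence the answer: 3/5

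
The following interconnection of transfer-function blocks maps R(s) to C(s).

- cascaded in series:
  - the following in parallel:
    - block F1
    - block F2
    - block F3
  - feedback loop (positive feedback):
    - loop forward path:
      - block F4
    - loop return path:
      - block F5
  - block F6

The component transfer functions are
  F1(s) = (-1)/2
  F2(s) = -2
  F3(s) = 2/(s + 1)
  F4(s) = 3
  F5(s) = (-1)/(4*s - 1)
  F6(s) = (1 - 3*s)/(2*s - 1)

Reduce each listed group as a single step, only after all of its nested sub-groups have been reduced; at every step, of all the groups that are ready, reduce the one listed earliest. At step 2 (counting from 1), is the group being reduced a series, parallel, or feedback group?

Answer: feedback

Working:
Step 1. add F1, F2, F3 (parallel)
Step 2. reduce the feedback loop with forward F4 and return F5
Step 3. cascade (F1+F2+F3), [F4/(1-F4*F5)], F6
So the answer for step 2 is feedback.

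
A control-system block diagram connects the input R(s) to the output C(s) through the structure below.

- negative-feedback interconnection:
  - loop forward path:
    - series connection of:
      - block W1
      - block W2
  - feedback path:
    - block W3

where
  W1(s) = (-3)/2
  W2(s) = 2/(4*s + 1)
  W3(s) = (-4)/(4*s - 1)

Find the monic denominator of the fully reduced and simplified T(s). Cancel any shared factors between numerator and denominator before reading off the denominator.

Answer: s^2 + 11/16

Working:
1. multiply W1, W2 (series): (-3)/(4*s + 1)
2. close the feedback loop around (W1*W2), W3: (3 - 12*s)/(16*s^2 + 11)
The result of step 2 is T(s) in lowest terms. Its denominator has leading coefficient 16; dividing the denominator through by 16 makes it monic.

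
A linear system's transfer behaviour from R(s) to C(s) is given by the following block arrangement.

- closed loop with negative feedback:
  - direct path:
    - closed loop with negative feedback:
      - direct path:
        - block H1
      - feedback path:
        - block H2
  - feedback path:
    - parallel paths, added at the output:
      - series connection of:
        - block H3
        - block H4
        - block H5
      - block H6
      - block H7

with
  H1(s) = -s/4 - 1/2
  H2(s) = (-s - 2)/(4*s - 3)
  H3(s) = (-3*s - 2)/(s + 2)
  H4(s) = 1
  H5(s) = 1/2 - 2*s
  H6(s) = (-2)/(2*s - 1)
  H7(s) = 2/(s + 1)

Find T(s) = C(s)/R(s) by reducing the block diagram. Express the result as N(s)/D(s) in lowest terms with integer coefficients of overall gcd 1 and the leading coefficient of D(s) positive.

Answer: (16*s^4 + 28*s^3 - 22*s^2 - 22*s + 12)/(96*s^5 + 12*s^4 - 176*s^3 - 13*s^2 + 21*s + 26)

Working:
Step 1 - reduce the feedback loop with forward H1 and return H2 gives (-4*s^2 - 5*s + 6)/(s^2 + 20*s - 8)
Step 2 - reduce the series chain H3, H4, H5 gives (12*s^2 + 5*s - 2)/(2*s + 4)
Step 3 - parallel reduction of (H3*H4*H5), H6, H7 gives (24*s^4 + 22*s^3 - 7*s^2 - 7*s - 14)/(4*s^3 + 10*s^2 + 2*s - 4)
Step 4 - reduce the feedback loop with forward [H1/(1+H1*H2)] and return ((H3*H4*H5)+H6+H7), giving the overall T(s)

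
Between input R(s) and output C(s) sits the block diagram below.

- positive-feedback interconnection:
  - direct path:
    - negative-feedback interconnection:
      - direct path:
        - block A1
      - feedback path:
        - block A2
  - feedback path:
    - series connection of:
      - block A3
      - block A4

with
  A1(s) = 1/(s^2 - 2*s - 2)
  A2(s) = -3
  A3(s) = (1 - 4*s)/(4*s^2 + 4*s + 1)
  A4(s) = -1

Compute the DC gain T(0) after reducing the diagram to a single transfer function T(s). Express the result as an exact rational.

Step 1: close the feedback loop around A1, A2 = 1/(s^2 - 2*s - 5)
Step 2: reduce the series chain A3, A4 = (4*s - 1)/(4*s^2 + 4*s + 1)
Step 3: apply the feedback formula to [A1/(1+A1*A2)], (A3*A4) = (4*s^2 + 4*s + 1)/(4*s^4 - 4*s^3 - 27*s^2 - 26*s - 4)
Step 3 gives the overall T(s). Then T(0) = 1/(-4) = -1/4.

Hence the answer: -1/4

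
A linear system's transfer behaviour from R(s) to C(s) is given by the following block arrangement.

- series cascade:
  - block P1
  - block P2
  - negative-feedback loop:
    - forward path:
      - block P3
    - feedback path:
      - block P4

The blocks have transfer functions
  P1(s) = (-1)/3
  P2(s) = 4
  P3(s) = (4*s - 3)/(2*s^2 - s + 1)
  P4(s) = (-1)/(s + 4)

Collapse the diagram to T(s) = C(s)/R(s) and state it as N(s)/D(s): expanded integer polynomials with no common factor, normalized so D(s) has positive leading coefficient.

The answer is (-16*s^2 - 52*s + 48)/(6*s^3 + 21*s^2 - 21*s + 21).

Reasoning:
(1) apply the feedback formula to P3, P4: (4*s^2 + 13*s - 12)/(2*s^3 + 7*s^2 - 7*s + 7)
(2) reduce the series chain P1, P2, [P3/(1+P3*P4)], which is the overall transfer function T(s) = C(s)/R(s) in lowest terms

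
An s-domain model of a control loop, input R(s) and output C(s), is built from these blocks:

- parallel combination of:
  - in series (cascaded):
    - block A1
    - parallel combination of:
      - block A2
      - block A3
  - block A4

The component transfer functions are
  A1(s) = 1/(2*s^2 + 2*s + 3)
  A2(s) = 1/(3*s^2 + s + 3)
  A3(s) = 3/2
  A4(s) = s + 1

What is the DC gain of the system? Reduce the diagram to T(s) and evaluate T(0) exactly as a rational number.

First reduce the diagram to T(s).

[1] combine A2, A3 in parallel gives (9*s^2 + 3*s + 11)/(6*s^2 + 2*s + 6)
[2] multiply A1, (A2+A3) (series) gives (9*s^2 + 3*s + 11)/(12*s^4 + 16*s^3 + 34*s^2 + 18*s + 18)
[3] reduce the parallel group (A1*(A2+A3)), A4 gives (12*s^5 + 28*s^4 + 50*s^3 + 61*s^2 + 39*s + 29)/(12*s^4 + 16*s^3 + 34*s^2 + 18*s + 18)
Step 3 gives the overall T(s). Then T(0) = 29/18.

Answer: 29/18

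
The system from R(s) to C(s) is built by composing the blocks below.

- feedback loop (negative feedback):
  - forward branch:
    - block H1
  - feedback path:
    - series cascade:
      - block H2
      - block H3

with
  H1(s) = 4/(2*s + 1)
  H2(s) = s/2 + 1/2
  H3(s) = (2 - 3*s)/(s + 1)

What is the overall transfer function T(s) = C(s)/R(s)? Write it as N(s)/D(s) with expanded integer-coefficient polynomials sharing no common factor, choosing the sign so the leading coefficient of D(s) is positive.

Step 1: cascade H2, H3, giving 1 - 3*s/2
Step 2: reduce the feedback loop with forward H1 and return (H2*H3), which is the overall transfer function T(s) = C(s)/R(s) in lowest terms

Answer: (-4)/(4*s - 5)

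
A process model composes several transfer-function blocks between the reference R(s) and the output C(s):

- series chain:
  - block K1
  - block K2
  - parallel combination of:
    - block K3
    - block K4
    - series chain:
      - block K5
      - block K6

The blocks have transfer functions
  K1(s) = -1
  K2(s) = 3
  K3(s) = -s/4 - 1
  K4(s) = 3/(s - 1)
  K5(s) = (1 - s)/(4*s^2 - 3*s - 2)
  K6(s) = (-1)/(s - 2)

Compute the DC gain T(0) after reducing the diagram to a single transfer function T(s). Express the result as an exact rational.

(1) combine K5, K6 in series -> (s - 1)/(4*s^3 - 11*s^2 + 4*s + 4)
(2) combine K3, K4, (K5*K6) in parallel -> (-4*s^5 - s^4 + 93*s^3 - 188*s^2 + 44*s + 68)/(16*s^4 - 60*s^3 + 60*s^2 - 16)
(3) series reduction of K1, K2, (K3+K4+(K5*K6)) -> (12*s^5 + 3*s^4 - 279*s^3 + 564*s^2 - 132*s - 204)/(16*s^4 - 60*s^3 + 60*s^2 - 16)
Step 3 gives the overall T(s). Then T(0) = -204/(-16) = 51/4.

Answer: 51/4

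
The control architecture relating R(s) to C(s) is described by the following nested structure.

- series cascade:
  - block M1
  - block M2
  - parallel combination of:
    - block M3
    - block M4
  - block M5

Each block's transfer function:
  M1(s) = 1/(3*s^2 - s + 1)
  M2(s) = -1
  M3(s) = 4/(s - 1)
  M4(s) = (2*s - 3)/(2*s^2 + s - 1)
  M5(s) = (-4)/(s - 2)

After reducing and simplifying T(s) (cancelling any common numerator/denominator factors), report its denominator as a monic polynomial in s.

First reduce the diagram to T(s).

1. combine M3, M4 in parallel; result (10*s^2 - s - 1)/(2*s^3 - s^2 - 2*s + 1)
2. cascade M1, M2, (M3+M4), M5; result (40*s^2 - 4*s - 4)/(6*s^6 - 17*s^5 + 7*s^4 + 10*s^3 - 11*s^2 + 7*s - 2)
Step 2 gives the fully reduced T(s), with no common factor left to cancel. The denominator's leading coefficient is 6, so divide each of its coefficients by 6 to get the monic form.

Answer: s^6 - 17*s^5/6 + 7*s^4/6 + 5*s^3/3 - 11*s^2/6 + 7*s/6 - 1/3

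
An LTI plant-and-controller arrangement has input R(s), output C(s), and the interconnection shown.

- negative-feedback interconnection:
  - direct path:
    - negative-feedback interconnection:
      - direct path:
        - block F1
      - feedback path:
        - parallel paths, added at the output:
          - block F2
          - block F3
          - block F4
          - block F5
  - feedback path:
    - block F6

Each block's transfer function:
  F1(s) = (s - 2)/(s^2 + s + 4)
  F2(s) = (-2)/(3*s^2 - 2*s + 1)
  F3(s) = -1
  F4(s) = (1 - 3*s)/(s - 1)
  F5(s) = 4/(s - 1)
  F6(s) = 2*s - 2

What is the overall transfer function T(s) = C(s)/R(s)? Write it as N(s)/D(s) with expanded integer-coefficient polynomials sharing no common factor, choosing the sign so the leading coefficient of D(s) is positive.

The answer is (3*s^4 - 11*s^3 + 13*s^2 - 7*s + 2)/(9*s^5 - 42*s^4 + 108*s^3 - 128*s^2 + 73*s - 24).

Reasoning:
Step 1: reduce the parallel group F2, F3, F4, F5, giving (-12*s^3 + 26*s^2 - 18*s + 8)/(3*s^3 - 5*s^2 + 3*s - 1)
Step 2: reduce the feedback loop with forward F1 and return (F2+F3+F4+F5), giving (3*s^4 - 11*s^3 + 13*s^2 - 7*s + 2)/(3*s^5 - 14*s^4 + 60*s^3 - 88*s^2 + 55*s - 20)
Step 3: feedback reduction of [F1/(1+F1*(F2+F3+F4+F5))], F6: this yields T(s), and no further normalization is needed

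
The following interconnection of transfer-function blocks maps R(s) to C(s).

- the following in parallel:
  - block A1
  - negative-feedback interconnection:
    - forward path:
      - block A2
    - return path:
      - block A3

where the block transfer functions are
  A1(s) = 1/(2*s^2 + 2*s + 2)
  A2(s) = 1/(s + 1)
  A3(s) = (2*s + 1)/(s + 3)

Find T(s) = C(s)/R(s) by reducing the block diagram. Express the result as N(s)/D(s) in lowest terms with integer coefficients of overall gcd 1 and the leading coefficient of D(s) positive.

[1] reduce the feedback loop with forward A2 and return A3 -> (s + 3)/(s^2 + 6*s + 4)
[2] combine A1, [A2/(1+A2*A3)] in parallel, which is the overall transfer function T(s) = C(s)/R(s) in lowest terms

Therefore the answer is (2*s^3 + 9*s^2 + 14*s + 10)/(2*s^4 + 14*s^3 + 22*s^2 + 20*s + 8).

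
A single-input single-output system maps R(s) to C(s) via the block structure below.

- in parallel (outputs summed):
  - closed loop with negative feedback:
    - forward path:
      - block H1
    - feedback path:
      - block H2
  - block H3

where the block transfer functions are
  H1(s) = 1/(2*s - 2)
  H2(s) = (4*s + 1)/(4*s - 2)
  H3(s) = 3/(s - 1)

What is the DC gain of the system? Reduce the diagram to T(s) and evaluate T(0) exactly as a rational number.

Step 1 - close the feedback loop around H1, H2, giving (4*s - 2)/(8*s^2 - 8*s + 5)
Step 2 - sum the parallel branches [H1/(1+H1*H2)], H3, giving (28*s^2 - 30*s + 17)/(8*s^3 - 16*s^2 + 13*s - 5)
Evaluating the step-2 result (the overall T(s)) at s = 0 gives T(0) = 17/(-5) = -17/5.

Final answer: -17/5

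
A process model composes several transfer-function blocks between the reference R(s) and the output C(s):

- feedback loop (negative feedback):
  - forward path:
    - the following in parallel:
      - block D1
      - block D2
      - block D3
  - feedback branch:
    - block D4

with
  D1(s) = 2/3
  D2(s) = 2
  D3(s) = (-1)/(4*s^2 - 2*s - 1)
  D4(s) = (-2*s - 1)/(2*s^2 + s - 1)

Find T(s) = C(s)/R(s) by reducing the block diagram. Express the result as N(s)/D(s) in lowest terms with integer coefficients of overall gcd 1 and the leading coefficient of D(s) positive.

Answer: (64*s^4 - 70*s^2 + 5*s + 11)/(24*s^4 - 64*s^3 - 24*s^2 + 41*s + 14)

Working:
Step 1 - add D1, D2, D3 (parallel) -> (32*s^2 - 16*s - 11)/(12*s^2 - 6*s - 3)
Step 2 - apply the feedback formula to (D1+D2+D3), D4; the result is T(s) itself (integer coefficients, no common factor, positive leading denominator coefficient)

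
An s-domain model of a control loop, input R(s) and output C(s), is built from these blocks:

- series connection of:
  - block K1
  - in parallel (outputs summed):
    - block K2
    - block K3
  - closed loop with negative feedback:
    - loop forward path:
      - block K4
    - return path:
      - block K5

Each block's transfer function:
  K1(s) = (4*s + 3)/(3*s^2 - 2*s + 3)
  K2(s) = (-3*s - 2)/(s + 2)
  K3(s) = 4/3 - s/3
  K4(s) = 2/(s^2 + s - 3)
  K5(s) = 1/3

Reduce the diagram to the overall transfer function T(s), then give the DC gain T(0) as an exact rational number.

(1) parallel reduction of K2, K3; result (-s^2 - 7*s + 2)/(3*s + 6)
(2) apply the feedback formula to K4, K5; result 6/(3*s^2 + 3*s - 7)
(3) cascade K1, (K2+K3), [K4/(1+K4*K5)]; result (-8*s^3 - 62*s^2 - 26*s + 12)/(9*s^5 + 21*s^4 - 12*s^3 - 13*s^2 + 25*s - 42)
DC gain: substitute s = 0 into T(s) from step 3: T(0) = 12/(-42) = -2/7.

Final answer: -2/7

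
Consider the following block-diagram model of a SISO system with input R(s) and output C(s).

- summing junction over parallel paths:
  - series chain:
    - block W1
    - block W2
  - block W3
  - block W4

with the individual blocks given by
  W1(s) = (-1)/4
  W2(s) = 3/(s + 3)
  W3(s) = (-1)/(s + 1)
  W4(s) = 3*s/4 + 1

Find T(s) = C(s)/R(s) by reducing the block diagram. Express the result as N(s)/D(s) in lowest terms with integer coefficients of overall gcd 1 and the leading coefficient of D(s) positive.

The answer is (3*s^3 + 16*s^2 + 18*s - 3)/(4*s^2 + 16*s + 12).

Reasoning:
1. series reduction of W1, W2 = (-3)/(4*s + 12)
2. add (W1*W2), W3, W4 (parallel), giving the overall T(s)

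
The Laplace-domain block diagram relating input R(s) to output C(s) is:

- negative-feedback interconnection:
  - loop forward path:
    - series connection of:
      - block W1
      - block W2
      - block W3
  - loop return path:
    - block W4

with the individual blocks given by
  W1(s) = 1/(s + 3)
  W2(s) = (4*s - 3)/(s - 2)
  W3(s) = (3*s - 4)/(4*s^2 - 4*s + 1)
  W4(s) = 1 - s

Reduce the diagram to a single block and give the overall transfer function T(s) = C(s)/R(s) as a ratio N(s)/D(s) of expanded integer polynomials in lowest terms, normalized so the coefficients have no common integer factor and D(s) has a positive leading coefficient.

Answer: (12*s^2 - 25*s + 12)/(4*s^4 - 12*s^3 + 10*s^2 - 12*s + 6)

Working:
Step 1. cascade W1, W2, W3 = (12*s^2 - 25*s + 12)/(4*s^4 - 27*s^2 + 25*s - 6)
Step 2. collapse the loop ((W1*W2*W3) forward, W4 return); the result is T(s) itself (integer coefficients, no common factor, positive leading denominator coefficient)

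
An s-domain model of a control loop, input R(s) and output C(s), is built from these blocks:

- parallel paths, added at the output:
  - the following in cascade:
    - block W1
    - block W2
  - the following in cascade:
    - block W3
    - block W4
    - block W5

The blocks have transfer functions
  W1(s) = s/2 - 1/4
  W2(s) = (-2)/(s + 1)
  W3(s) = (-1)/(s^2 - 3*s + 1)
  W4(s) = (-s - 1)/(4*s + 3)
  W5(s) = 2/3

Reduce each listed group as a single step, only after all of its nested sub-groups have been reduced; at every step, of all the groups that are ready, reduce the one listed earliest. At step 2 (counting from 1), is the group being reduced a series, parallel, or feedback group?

Answer: series

Working:
Step 1: reduce the series chain W1, W2
Step 2: combine W3, W4, W5 in series
Step 3: sum the parallel branches (W1*W2), (W3*W4*W5)
The group at step 2 is a series group.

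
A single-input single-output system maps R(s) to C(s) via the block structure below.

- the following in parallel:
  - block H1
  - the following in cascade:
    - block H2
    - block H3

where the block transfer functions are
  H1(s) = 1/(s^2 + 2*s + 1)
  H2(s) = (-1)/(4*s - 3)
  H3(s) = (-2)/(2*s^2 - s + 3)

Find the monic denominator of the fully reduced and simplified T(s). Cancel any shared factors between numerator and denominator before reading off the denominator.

The answer is s^5 + 3*s^4/4 + 3*s^3/8 + 11*s^2/8 - 3*s/8 - 9/8.

Reasoning:
(1) combine H2, H3 in series -> 2/(8*s^3 - 10*s^2 + 15*s - 9)
(2) add H1, (H2*H3) (parallel) -> (8*s^3 - 8*s^2 + 19*s - 7)/(8*s^5 + 6*s^4 + 3*s^3 + 11*s^2 - 3*s - 9)
That last expression is T(s), already simplified. Scaling its denominator by 1/8 (the reciprocal of the leading coefficient) yields the monic denominator.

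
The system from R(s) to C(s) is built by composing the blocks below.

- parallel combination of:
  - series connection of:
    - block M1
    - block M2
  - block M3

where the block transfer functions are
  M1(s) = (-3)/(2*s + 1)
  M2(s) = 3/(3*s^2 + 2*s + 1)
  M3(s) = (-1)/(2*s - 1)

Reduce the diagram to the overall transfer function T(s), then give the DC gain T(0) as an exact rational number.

1. multiply M1, M2 (series): (-9)/(6*s^3 + 7*s^2 + 4*s + 1)
2. combine (M1*M2), M3 in parallel: (-6*s^3 - 7*s^2 - 22*s + 8)/(12*s^4 + 8*s^3 + s^2 - 2*s - 1)
DC gain: substitute s = 0 into T(s) from step 2: T(0) = 8/(-1) = -8.

Hence the answer: -8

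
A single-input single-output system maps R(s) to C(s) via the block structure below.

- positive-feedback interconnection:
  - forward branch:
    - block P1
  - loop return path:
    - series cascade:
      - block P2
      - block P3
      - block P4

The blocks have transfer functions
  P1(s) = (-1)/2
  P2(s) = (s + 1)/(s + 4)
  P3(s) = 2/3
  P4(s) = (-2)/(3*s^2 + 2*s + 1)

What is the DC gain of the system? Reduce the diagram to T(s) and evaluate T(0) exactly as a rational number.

Step 1 - cascade P2, P3, P4 = (-4*s - 4)/(9*s^3 + 42*s^2 + 27*s + 12)
Step 2 - close the feedback loop around P1, (P2*P3*P4) = (-9*s^3 - 42*s^2 - 27*s - 12)/(18*s^3 + 84*s^2 + 50*s + 20)
Evaluating the step-2 result (the overall T(s)) at s = 0 gives T(0) = -12/20 = -3/5.

Answer: -3/5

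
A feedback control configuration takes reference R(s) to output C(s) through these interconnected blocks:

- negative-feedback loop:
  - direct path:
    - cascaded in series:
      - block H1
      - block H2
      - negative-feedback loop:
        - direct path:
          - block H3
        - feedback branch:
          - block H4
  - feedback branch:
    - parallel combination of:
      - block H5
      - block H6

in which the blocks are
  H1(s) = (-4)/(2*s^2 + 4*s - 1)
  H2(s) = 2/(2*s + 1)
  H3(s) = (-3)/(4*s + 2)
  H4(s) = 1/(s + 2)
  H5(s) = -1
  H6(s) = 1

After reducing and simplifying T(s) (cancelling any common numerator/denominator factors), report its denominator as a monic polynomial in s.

First reduce the diagram to T(s).

Step 1. apply the feedback formula to H3, H4; result (-3*s - 6)/(4*s^2 + 10*s + 1)
Step 2. series reduction of H1, H2, [H3/(1+H3*H4)]; result (24*s + 48)/(16*s^5 + 80*s^4 + 112*s^3 + 26*s^2 - 8*s - 1)
Step 3. add H5, H6 (parallel); result 0
Step 4. close the feedback loop around (H1*H2*[H3/(1+H3*H4)]), (H5+H6); result (24*s + 48)/(16*s^5 + 80*s^4 + 112*s^3 + 26*s^2 - 8*s - 1)
Step 4 gives the fully reduced T(s), with no common factor left to cancel. The denominator's leading coefficient is 16, so divide each of its coefficients by 16 to get the monic form.

Answer: s^5 + 5*s^4 + 7*s^3 + 13*s^2/8 - s/2 - 1/16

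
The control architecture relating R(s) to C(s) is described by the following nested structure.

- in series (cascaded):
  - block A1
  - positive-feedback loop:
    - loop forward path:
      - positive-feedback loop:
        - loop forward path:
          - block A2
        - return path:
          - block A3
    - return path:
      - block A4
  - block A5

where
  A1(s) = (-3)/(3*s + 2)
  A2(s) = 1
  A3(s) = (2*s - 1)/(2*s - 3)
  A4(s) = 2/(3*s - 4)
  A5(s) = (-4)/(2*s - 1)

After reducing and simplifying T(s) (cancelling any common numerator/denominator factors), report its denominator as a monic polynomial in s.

Answer: s^3 - 37*s^2/30 - 17*s/30 + 7/15

Working:
Step 1: feedback reduction of A2, A3: 3/2 - s
Step 2: close the feedback loop around [A2/(1-A2*A3)], A4: (-6*s^2 + 17*s - 12)/(10*s - 14)
Step 3: series reduction of A1, [[A2/(1-A2*A3)]/(1-[A2/(1-A2*A3)]*A4)], A5: (-36*s^2 + 102*s - 72)/(30*s^3 - 37*s^2 - 17*s + 14)
That last expression is T(s), already simplified. Scaling its denominator by 1/30 (the reciprocal of the leading coefficient) yields the monic denominator.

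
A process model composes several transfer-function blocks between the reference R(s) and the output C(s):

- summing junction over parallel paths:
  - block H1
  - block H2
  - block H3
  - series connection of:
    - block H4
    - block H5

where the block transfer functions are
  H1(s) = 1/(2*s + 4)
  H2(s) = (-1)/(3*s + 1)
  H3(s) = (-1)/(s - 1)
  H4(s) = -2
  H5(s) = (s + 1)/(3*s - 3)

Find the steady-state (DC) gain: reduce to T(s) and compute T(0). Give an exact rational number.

Reducing step by step:

Step 1: cascade H4, H5; result (-2*s - 2)/(3*s - 3)
Step 2: sum the parallel branches H1, H2, H3, (H4*H5); result (-12*s^3 - 55*s^2 - 90*s - 11)/(18*s^3 + 24*s^2 - 30*s - 12)
The step-2 result is T(s). Setting s = 0: T(0) = -11/(-12) = 11/12.

Answer: 11/12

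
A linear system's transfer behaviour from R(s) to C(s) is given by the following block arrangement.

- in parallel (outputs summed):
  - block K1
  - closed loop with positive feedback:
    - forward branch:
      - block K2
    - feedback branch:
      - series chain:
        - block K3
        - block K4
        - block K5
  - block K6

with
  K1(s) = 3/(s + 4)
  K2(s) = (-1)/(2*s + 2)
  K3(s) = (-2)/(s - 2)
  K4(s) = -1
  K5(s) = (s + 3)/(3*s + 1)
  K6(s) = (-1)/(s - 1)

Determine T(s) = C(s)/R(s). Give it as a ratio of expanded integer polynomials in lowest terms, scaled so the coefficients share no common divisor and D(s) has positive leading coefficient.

Step 1. multiply K3, K4, K5 (series) = (2*s + 6)/(3*s^2 - 5*s - 2)
Step 2. feedback reduction of K2, (K3*K4*K5) = (-3*s^2 + 5*s + 2)/(6*s^3 - 4*s^2 - 12*s + 2)
Step 3. add K1, [K2/(1-K2*(K3*K4*K5))], K6 (parallel), which is the overall transfer function T(s) = C(s)/R(s) in lowest terms

Answer: (9*s^4 - 54*s^3 + 33*s^2 + 74*s - 22)/(6*s^5 + 14*s^4 - 48*s^3 - 18*s^2 + 54*s - 8)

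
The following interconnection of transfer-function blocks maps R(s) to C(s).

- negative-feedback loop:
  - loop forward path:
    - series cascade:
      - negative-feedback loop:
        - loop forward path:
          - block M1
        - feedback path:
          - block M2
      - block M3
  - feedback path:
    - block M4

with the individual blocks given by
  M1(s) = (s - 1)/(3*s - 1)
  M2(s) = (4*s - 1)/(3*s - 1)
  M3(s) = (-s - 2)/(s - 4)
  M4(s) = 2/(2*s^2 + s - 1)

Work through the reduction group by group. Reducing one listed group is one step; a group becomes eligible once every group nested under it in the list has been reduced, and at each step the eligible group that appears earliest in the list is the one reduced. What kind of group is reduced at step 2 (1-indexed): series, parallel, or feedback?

Step 1: reduce the feedback loop with forward M1 and return M2
Step 2: series reduction of [M1/(1+M1*M2)], M3
Step 3: collapse the loop (([M1/(1+M1*M2)]*M3) forward, M4 return)
Step 2: series.

Therefore the answer is series.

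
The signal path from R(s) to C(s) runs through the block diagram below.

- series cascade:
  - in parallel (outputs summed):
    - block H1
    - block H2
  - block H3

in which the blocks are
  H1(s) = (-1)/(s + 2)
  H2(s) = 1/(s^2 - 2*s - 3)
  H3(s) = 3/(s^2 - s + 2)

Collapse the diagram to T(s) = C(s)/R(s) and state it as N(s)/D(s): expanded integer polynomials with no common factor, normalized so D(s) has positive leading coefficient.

Reducing step by step:

Step 1: add H1, H2 (parallel): (-s^2 + 3*s + 5)/(s^3 - 7*s - 6)
Step 2: cascade (H1+H2), H3; the result is T(s) itself (integer coefficients, no common factor, positive leading denominator coefficient)

Answer: (-3*s^2 + 9*s + 15)/(s^5 - s^4 - 5*s^3 + s^2 - 8*s - 12)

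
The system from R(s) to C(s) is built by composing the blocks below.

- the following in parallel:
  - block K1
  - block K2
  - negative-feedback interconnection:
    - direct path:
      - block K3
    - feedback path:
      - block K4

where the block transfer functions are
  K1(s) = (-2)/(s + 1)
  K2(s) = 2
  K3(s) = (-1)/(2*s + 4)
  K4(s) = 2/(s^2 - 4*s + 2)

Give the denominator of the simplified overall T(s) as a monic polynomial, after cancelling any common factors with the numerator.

[1] apply the feedback formula to K3, K4: (-s^2 + 4*s - 2)/(2*s^3 - 4*s^2 - 12*s + 6)
[2] sum the parallel branches K1, K2, [K3/(1+K3*K4)]: (4*s^4 - 9*s^3 - 21*s^2 + 14*s - 2)/(2*s^4 - 2*s^3 - 16*s^2 - 6*s + 6)
T(s) is the step-2 result (common factors already cancelled). Leading coefficient of the denominator: 2. Divide through by 2 for the monic polynomial.

Answer: s^4 - s^3 - 8*s^2 - 3*s + 3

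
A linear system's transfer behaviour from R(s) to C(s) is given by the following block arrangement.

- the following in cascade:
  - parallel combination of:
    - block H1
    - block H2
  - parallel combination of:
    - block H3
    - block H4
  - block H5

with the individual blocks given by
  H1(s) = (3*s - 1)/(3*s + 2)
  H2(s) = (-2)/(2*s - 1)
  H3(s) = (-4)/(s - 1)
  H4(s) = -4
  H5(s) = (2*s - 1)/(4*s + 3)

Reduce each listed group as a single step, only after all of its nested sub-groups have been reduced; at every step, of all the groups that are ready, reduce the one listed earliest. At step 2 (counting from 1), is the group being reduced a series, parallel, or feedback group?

Step 1: parallel reduction of H1, H2
Step 2: parallel reduction of H3, H4
Step 3: combine (H1+H2), (H3+H4), H5 in series
So the answer for step 2 is parallel.

Final answer: parallel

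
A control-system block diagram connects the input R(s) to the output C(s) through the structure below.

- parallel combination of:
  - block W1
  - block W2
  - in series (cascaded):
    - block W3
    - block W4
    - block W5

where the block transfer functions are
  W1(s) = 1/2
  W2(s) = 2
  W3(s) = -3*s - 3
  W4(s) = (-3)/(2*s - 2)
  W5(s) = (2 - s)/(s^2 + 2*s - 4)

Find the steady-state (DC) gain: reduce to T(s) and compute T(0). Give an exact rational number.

Answer: 19/4

Working:
Step 1 - cascade W3, W4, W5; result (-9*s^2 + 9*s + 18)/(2*s^3 + 2*s^2 - 12*s + 8)
Step 2 - reduce the parallel group W1, W2, (W3*W4*W5); result (5*s^3 - 4*s^2 - 21*s + 38)/(2*s^3 + 2*s^2 - 12*s + 8)
Evaluating the step-2 result (the overall T(s)) at s = 0 gives T(0) = 38/8 = 19/4.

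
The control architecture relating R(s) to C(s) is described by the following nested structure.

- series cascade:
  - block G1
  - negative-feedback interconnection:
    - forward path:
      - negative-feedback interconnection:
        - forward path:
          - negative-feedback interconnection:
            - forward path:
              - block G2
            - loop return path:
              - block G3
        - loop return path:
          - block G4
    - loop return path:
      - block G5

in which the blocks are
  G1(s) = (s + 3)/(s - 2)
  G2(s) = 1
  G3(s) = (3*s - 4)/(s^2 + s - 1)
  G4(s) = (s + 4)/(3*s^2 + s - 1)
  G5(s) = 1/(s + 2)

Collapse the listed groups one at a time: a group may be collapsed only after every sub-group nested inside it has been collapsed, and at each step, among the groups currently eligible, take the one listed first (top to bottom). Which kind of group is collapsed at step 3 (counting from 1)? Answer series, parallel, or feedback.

[1] apply the feedback formula to G2, G3
[2] close the feedback loop around [G2/(1+G2*G3)], G4
[3] apply the feedback formula to [[G2/(1+G2*G3)]/(1+[G2/(1+G2*G3)]*G4)], G5
[4] multiply G1, [[[G2/(1+G2*G3)]/(1+[G2/(1+G2*G3)]*G4)]/(1+[[G2/(1+G2*G3)]/(1+[G2/(1+G2*G3)]*G4)]*G5)] (series)
At step 3 the group reduced is feedback.

Answer: feedback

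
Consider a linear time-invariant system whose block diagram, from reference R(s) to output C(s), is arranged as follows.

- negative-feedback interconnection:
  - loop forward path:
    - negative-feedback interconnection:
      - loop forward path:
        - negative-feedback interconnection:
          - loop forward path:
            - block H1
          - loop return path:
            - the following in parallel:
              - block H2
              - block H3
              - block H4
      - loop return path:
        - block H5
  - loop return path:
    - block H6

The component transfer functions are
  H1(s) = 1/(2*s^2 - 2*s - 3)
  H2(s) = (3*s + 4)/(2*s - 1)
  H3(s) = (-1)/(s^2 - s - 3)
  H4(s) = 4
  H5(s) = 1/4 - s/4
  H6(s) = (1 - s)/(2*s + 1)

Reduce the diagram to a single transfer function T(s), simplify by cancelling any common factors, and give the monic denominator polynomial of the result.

Step 1: parallel reduction of H2, H3, H4: (11*s^3 - 11*s^2 - 35*s + 1)/(2*s^3 - 3*s^2 - 5*s + 3)
Step 2: reduce the feedback loop with forward H1 and return (H2+H3+H4): (2*s^3 - 3*s^2 - 5*s + 3)/(4*s^5 - 10*s^4 + s^3 + 14*s^2 - 26*s - 8)
Step 3: reduce the feedback loop with forward [H1/(1+H1*(H2+H3+H4))] and return H5: (8*s^3 - 12*s^2 - 20*s + 12)/(16*s^5 - 42*s^4 + 9*s^3 + 58*s^2 - 112*s - 29)
Step 4: reduce the feedback loop with forward [[H1/(1+H1*(H2+H3+H4))]/(1+[H1/(1+H1*(H2+H3+H4))]*H5)] and return H6: (16*s^4 - 16*s^3 - 52*s^2 + 4*s + 12)/(32*s^6 - 68*s^5 - 32*s^4 + 145*s^3 - 158*s^2 - 202*s - 17)
The result of step 4 is T(s) in lowest terms. Its denominator has leading coefficient 32; dividing the denominator through by 32 makes it monic.

Final answer: s^6 - 17*s^5/8 - s^4 + 145*s^3/32 - 79*s^2/16 - 101*s/16 - 17/32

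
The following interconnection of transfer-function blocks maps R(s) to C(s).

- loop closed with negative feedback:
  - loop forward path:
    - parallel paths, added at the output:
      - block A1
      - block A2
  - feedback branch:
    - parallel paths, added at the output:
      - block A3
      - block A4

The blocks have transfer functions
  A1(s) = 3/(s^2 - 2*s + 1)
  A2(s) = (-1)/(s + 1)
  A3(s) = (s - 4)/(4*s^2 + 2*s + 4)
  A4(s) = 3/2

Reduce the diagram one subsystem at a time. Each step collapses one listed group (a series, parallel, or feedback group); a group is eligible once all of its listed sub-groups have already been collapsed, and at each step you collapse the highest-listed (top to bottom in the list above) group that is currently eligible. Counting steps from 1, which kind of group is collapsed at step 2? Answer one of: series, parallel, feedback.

Answer: parallel

Working:
1. parallel reduction of A1, A2
2. sum the parallel branches A3, A4
3. close the feedback loop around (A1+A2), (A3+A4)
Step 2: parallel.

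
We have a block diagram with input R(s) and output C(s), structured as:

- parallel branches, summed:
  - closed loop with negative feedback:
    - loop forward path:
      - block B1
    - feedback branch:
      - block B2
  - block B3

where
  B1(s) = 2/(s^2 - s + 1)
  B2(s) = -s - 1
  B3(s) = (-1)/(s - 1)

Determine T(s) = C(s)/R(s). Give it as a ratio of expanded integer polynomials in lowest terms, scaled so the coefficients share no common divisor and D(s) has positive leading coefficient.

Step 1: apply the feedback formula to B1, B2 = 2/(s^2 - 3*s - 1)
Step 2: add [B1/(1+B1*B2)], B3 (parallel): this yields T(s), and no further normalization is needed

Final answer: (-s^2 + 5*s - 1)/(s^3 - 4*s^2 + 2*s + 1)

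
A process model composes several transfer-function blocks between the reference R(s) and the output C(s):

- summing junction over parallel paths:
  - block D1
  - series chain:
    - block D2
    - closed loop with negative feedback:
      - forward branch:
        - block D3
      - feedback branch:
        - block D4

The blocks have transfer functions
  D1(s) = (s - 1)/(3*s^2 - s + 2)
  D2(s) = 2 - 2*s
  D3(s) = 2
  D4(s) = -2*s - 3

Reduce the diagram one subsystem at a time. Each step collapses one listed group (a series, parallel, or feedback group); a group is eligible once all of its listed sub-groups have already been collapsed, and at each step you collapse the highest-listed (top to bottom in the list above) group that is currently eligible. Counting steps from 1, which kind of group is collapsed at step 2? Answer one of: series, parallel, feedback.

Answer: series

Working:
Step 1. close the feedback loop around D3, D4
Step 2. series reduction of D2, [D3/(1+D3*D4)]
Step 3. sum the parallel branches D1, (D2*[D3/(1+D3*D4)])
The group at step 2 is a series group.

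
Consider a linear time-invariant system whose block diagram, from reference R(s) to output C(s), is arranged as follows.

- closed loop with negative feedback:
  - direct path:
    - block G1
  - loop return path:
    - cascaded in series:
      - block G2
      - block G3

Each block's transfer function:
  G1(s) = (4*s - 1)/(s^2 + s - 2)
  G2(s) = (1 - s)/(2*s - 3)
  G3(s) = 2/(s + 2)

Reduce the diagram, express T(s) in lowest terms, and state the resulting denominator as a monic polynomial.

Answer: s^4 + 3*s^3/2 - 17*s^2/2 + s + 5

Working:
Step 1: reduce the series chain G2, G3 -> (2 - 2*s)/(2*s^2 + s - 6)
Step 2: feedback reduction of G1, (G2*G3) -> (8*s^3 + 2*s^2 - 25*s + 6)/(2*s^4 + 3*s^3 - 17*s^2 + 2*s + 10)
Step 2 gives the fully reduced T(s), with no common factor left to cancel. The denominator's leading coefficient is 2, so divide each of its coefficients by 2 to get the monic form.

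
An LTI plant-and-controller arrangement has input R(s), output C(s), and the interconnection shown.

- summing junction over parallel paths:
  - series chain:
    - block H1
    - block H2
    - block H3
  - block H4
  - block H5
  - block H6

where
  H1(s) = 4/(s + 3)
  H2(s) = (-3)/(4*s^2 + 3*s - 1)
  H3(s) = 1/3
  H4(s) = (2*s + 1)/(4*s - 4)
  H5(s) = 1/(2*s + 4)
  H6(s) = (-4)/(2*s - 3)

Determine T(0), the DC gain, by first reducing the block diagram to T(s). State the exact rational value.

Step 1: cascade H1, H2, H3 gives (-4)/(4*s^3 + 15*s^2 + 8*s - 3)
Step 2: combine (H1*H2*H3), H4, H5, H6 in parallel gives (16*s^6 + 28*s^5 - 236*s^4 - 535*s^3 + 224*s^2 + 479*s - 192)/(32*s^6 + 104*s^5 - 108*s^4 - 380*s^3 + 148*s^2 + 276*s - 72)
DC gain: substitute s = 0 into T(s) from step 2: T(0) = -192/(-72) = 8/3.

Therefore the answer is 8/3.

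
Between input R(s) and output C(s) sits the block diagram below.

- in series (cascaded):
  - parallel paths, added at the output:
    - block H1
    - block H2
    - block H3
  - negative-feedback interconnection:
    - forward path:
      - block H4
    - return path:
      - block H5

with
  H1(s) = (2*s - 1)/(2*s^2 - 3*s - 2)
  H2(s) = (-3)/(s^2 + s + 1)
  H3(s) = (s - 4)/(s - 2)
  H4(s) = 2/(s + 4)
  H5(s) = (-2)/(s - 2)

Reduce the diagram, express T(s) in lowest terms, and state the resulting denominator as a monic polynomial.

The answer is s^5 + 7*s^4/2 - 15*s^3/2 - 29*s^2/2 - 17*s - 6.

Reasoning:
Step 1: sum the parallel branches H1, H2, H3, giving (2*s^4 - 3*s^3 - 14*s^2 - s + 1)/(2*s^4 - s^3 - 3*s^2 - 5*s - 2)
Step 2: collapse the loop (H4 forward, H5 return), giving (2*s - 4)/(s^2 + 2*s - 12)
Step 3: reduce the series chain (H1+H2+H3), [H4/(1+H4*H5)], giving (4*s^4 - 6*s^3 - 28*s^2 - 2*s + 2)/(2*s^5 + 7*s^4 - 15*s^3 - 29*s^2 - 34*s - 12)
Step 3 gives the fully reduced T(s), with no common factor left to cancel. The denominator's leading coefficient is 2, so divide each of its coefficients by 2 to get the monic form.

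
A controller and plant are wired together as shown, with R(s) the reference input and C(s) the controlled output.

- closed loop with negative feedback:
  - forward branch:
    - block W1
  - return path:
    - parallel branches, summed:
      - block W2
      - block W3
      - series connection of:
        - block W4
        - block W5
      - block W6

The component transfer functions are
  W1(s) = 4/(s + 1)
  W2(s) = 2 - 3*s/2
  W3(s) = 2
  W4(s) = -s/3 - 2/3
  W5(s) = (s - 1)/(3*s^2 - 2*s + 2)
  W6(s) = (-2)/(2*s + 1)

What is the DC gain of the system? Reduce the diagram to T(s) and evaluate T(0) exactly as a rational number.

Reducing step by step:

(1) reduce the series chain W4, W5 gives (-s^2 - s + 2)/(9*s^2 - 6*s + 6)
(2) add W2, W3, (W4*W5), W6 (parallel) gives (-54*s^4 + 149*s^3 - 84*s^2 + 60*s + 28)/(36*s^3 - 6*s^2 + 12*s + 12)
(3) collapse the loop (W1 forward, (W2+W3+(W4*W5)+W6) return) gives (-72*s^3 + 12*s^2 - 24*s - 24)/(90*s^4 - 313*s^3 + 165*s^2 - 132*s - 62)
Evaluating the step-3 result (the overall T(s)) at s = 0 gives T(0) = -24/(-62) = 12/31.

Answer: 12/31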